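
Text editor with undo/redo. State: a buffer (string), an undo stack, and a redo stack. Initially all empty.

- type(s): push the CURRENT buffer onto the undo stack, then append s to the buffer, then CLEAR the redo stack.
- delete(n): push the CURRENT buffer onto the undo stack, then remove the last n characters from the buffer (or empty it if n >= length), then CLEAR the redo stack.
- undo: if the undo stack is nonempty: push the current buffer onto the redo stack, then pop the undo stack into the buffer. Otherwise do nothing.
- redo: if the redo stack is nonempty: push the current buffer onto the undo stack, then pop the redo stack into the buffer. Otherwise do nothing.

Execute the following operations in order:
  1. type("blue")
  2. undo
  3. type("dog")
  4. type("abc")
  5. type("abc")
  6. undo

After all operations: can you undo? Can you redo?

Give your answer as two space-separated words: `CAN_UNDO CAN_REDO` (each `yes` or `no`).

After op 1 (type): buf='blue' undo_depth=1 redo_depth=0
After op 2 (undo): buf='(empty)' undo_depth=0 redo_depth=1
After op 3 (type): buf='dog' undo_depth=1 redo_depth=0
After op 4 (type): buf='dogabc' undo_depth=2 redo_depth=0
After op 5 (type): buf='dogabcabc' undo_depth=3 redo_depth=0
After op 6 (undo): buf='dogabc' undo_depth=2 redo_depth=1

Answer: yes yes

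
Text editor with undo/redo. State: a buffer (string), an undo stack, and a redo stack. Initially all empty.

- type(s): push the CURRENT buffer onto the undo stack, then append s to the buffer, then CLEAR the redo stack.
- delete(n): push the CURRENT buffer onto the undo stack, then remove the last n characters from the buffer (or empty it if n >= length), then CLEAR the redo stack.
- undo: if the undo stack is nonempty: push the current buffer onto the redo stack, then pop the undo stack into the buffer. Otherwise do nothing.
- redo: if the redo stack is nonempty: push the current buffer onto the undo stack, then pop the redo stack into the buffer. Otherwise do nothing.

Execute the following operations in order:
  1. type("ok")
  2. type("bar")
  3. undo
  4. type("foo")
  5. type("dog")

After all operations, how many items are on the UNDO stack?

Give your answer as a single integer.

Answer: 3

Derivation:
After op 1 (type): buf='ok' undo_depth=1 redo_depth=0
After op 2 (type): buf='okbar' undo_depth=2 redo_depth=0
After op 3 (undo): buf='ok' undo_depth=1 redo_depth=1
After op 4 (type): buf='okfoo' undo_depth=2 redo_depth=0
After op 5 (type): buf='okfoodog' undo_depth=3 redo_depth=0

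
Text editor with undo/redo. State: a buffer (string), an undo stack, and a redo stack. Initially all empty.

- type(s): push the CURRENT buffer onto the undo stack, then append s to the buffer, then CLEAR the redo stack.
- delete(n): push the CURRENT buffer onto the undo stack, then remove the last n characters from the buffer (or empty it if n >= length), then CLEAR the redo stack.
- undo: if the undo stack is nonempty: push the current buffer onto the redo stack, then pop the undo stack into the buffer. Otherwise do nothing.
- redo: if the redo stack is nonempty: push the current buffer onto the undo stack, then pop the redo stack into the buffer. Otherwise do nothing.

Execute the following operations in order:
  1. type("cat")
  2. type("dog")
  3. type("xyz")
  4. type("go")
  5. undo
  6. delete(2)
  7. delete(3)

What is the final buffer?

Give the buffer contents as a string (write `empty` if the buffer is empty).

Answer: catd

Derivation:
After op 1 (type): buf='cat' undo_depth=1 redo_depth=0
After op 2 (type): buf='catdog' undo_depth=2 redo_depth=0
After op 3 (type): buf='catdogxyz' undo_depth=3 redo_depth=0
After op 4 (type): buf='catdogxyzgo' undo_depth=4 redo_depth=0
After op 5 (undo): buf='catdogxyz' undo_depth=3 redo_depth=1
After op 6 (delete): buf='catdogx' undo_depth=4 redo_depth=0
After op 7 (delete): buf='catd' undo_depth=5 redo_depth=0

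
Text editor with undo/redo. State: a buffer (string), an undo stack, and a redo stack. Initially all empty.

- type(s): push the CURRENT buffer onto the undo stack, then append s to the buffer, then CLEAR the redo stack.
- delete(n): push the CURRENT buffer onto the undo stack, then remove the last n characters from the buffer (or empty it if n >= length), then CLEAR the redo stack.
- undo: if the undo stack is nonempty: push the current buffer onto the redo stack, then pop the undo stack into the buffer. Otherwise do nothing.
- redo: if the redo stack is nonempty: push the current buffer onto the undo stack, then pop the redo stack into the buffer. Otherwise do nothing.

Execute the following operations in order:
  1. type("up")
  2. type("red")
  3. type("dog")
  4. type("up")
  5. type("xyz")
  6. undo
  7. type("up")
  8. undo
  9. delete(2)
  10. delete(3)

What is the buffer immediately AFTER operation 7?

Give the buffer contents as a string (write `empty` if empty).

After op 1 (type): buf='up' undo_depth=1 redo_depth=0
After op 2 (type): buf='upred' undo_depth=2 redo_depth=0
After op 3 (type): buf='upreddog' undo_depth=3 redo_depth=0
After op 4 (type): buf='upreddogup' undo_depth=4 redo_depth=0
After op 5 (type): buf='upreddogupxyz' undo_depth=5 redo_depth=0
After op 6 (undo): buf='upreddogup' undo_depth=4 redo_depth=1
After op 7 (type): buf='upreddogupup' undo_depth=5 redo_depth=0

Answer: upreddogupup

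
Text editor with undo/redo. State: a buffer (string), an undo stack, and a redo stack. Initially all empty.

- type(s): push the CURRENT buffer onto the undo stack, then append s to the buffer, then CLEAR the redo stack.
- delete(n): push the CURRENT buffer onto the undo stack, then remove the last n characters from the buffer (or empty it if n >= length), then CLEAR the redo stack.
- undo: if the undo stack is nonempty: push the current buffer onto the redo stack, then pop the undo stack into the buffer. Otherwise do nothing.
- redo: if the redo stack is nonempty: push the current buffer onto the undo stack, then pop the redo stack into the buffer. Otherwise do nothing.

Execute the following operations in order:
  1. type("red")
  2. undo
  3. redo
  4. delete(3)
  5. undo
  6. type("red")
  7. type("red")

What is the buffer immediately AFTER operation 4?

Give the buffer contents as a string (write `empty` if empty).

After op 1 (type): buf='red' undo_depth=1 redo_depth=0
After op 2 (undo): buf='(empty)' undo_depth=0 redo_depth=1
After op 3 (redo): buf='red' undo_depth=1 redo_depth=0
After op 4 (delete): buf='(empty)' undo_depth=2 redo_depth=0

Answer: empty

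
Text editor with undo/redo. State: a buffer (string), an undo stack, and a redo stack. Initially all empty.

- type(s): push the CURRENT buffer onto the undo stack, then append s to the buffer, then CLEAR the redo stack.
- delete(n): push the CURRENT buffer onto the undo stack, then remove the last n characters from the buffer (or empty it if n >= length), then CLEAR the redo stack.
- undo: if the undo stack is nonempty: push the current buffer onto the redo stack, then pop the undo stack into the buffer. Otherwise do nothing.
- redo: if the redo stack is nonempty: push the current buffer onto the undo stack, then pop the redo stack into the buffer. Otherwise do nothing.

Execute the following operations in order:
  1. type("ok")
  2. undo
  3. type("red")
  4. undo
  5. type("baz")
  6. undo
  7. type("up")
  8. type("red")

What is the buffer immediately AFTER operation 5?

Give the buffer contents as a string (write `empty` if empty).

Answer: baz

Derivation:
After op 1 (type): buf='ok' undo_depth=1 redo_depth=0
After op 2 (undo): buf='(empty)' undo_depth=0 redo_depth=1
After op 3 (type): buf='red' undo_depth=1 redo_depth=0
After op 4 (undo): buf='(empty)' undo_depth=0 redo_depth=1
After op 5 (type): buf='baz' undo_depth=1 redo_depth=0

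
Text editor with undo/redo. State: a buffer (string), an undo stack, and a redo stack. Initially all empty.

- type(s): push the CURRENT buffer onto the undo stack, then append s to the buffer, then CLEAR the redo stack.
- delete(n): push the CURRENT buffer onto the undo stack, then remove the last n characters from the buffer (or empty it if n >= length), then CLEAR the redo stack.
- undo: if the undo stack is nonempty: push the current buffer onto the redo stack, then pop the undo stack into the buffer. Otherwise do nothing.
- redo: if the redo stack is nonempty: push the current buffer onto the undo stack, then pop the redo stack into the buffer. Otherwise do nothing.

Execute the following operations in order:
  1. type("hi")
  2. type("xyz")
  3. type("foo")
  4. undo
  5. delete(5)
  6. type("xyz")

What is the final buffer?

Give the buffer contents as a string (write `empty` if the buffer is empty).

Answer: xyz

Derivation:
After op 1 (type): buf='hi' undo_depth=1 redo_depth=0
After op 2 (type): buf='hixyz' undo_depth=2 redo_depth=0
After op 3 (type): buf='hixyzfoo' undo_depth=3 redo_depth=0
After op 4 (undo): buf='hixyz' undo_depth=2 redo_depth=1
After op 5 (delete): buf='(empty)' undo_depth=3 redo_depth=0
After op 6 (type): buf='xyz' undo_depth=4 redo_depth=0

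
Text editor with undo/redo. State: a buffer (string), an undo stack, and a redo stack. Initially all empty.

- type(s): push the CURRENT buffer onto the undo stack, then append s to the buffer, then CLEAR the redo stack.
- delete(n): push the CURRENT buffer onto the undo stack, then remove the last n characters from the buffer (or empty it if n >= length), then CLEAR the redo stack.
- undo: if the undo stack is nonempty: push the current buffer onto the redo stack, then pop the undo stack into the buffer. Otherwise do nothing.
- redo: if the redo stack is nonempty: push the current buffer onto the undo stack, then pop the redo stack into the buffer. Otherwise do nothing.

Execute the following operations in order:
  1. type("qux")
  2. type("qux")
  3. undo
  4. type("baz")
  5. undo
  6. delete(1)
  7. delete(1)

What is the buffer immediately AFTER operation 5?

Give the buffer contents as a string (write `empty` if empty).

Answer: qux

Derivation:
After op 1 (type): buf='qux' undo_depth=1 redo_depth=0
After op 2 (type): buf='quxqux' undo_depth=2 redo_depth=0
After op 3 (undo): buf='qux' undo_depth=1 redo_depth=1
After op 4 (type): buf='quxbaz' undo_depth=2 redo_depth=0
After op 5 (undo): buf='qux' undo_depth=1 redo_depth=1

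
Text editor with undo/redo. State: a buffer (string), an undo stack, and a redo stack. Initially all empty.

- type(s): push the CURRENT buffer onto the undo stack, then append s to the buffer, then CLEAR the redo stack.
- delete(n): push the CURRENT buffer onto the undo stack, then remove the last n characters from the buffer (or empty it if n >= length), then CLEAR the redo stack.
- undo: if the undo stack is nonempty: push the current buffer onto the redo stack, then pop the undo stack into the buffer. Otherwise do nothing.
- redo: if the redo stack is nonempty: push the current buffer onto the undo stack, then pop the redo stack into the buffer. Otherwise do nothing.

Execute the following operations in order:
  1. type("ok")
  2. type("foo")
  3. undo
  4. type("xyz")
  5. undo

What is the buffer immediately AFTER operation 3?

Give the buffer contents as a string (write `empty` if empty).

After op 1 (type): buf='ok' undo_depth=1 redo_depth=0
After op 2 (type): buf='okfoo' undo_depth=2 redo_depth=0
After op 3 (undo): buf='ok' undo_depth=1 redo_depth=1

Answer: ok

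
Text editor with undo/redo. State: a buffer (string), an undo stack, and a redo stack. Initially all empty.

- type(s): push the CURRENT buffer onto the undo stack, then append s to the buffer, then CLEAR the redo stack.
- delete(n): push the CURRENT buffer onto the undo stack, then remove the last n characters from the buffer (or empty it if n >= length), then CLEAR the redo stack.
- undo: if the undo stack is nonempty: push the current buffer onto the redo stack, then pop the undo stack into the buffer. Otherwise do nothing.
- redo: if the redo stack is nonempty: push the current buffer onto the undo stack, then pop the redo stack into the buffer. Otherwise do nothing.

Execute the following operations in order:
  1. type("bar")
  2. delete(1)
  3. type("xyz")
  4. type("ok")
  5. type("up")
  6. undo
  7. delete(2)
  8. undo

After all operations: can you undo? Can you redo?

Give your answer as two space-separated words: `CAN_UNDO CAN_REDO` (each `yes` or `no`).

Answer: yes yes

Derivation:
After op 1 (type): buf='bar' undo_depth=1 redo_depth=0
After op 2 (delete): buf='ba' undo_depth=2 redo_depth=0
After op 3 (type): buf='baxyz' undo_depth=3 redo_depth=0
After op 4 (type): buf='baxyzok' undo_depth=4 redo_depth=0
After op 5 (type): buf='baxyzokup' undo_depth=5 redo_depth=0
After op 6 (undo): buf='baxyzok' undo_depth=4 redo_depth=1
After op 7 (delete): buf='baxyz' undo_depth=5 redo_depth=0
After op 8 (undo): buf='baxyzok' undo_depth=4 redo_depth=1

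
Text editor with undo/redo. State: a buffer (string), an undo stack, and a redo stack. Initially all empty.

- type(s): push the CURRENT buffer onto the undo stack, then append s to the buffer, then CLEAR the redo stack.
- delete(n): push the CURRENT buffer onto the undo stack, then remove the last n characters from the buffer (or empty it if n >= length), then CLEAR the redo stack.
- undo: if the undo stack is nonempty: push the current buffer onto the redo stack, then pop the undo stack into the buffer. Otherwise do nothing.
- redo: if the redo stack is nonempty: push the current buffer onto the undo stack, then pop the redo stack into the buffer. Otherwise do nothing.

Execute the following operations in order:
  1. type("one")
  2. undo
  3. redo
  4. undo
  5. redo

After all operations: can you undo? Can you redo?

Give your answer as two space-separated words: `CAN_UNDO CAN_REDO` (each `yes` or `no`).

After op 1 (type): buf='one' undo_depth=1 redo_depth=0
After op 2 (undo): buf='(empty)' undo_depth=0 redo_depth=1
After op 3 (redo): buf='one' undo_depth=1 redo_depth=0
After op 4 (undo): buf='(empty)' undo_depth=0 redo_depth=1
After op 5 (redo): buf='one' undo_depth=1 redo_depth=0

Answer: yes no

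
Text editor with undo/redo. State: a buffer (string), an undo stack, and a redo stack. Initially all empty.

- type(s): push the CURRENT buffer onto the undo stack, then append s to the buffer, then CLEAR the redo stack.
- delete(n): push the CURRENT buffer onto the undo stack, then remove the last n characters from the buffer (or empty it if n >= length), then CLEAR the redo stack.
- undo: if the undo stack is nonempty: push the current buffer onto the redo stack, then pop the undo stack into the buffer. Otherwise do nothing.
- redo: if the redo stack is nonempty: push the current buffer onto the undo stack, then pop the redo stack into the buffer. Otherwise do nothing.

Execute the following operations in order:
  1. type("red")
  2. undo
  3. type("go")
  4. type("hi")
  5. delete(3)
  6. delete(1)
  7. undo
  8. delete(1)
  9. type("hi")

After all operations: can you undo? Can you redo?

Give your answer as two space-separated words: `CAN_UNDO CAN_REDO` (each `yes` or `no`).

After op 1 (type): buf='red' undo_depth=1 redo_depth=0
After op 2 (undo): buf='(empty)' undo_depth=0 redo_depth=1
After op 3 (type): buf='go' undo_depth=1 redo_depth=0
After op 4 (type): buf='gohi' undo_depth=2 redo_depth=0
After op 5 (delete): buf='g' undo_depth=3 redo_depth=0
After op 6 (delete): buf='(empty)' undo_depth=4 redo_depth=0
After op 7 (undo): buf='g' undo_depth=3 redo_depth=1
After op 8 (delete): buf='(empty)' undo_depth=4 redo_depth=0
After op 9 (type): buf='hi' undo_depth=5 redo_depth=0

Answer: yes no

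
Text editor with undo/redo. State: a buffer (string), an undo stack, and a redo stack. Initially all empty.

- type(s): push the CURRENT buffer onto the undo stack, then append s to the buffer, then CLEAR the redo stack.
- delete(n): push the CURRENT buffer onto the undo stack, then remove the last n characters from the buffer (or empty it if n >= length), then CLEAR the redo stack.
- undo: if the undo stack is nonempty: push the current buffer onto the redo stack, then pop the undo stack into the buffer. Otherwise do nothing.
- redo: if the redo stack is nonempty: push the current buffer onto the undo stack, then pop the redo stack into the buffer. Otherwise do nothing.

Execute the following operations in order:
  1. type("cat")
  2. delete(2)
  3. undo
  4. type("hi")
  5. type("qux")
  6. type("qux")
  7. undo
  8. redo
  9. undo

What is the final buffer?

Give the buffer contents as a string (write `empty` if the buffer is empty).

After op 1 (type): buf='cat' undo_depth=1 redo_depth=0
After op 2 (delete): buf='c' undo_depth=2 redo_depth=0
After op 3 (undo): buf='cat' undo_depth=1 redo_depth=1
After op 4 (type): buf='cathi' undo_depth=2 redo_depth=0
After op 5 (type): buf='cathiqux' undo_depth=3 redo_depth=0
After op 6 (type): buf='cathiquxqux' undo_depth=4 redo_depth=0
After op 7 (undo): buf='cathiqux' undo_depth=3 redo_depth=1
After op 8 (redo): buf='cathiquxqux' undo_depth=4 redo_depth=0
After op 9 (undo): buf='cathiqux' undo_depth=3 redo_depth=1

Answer: cathiqux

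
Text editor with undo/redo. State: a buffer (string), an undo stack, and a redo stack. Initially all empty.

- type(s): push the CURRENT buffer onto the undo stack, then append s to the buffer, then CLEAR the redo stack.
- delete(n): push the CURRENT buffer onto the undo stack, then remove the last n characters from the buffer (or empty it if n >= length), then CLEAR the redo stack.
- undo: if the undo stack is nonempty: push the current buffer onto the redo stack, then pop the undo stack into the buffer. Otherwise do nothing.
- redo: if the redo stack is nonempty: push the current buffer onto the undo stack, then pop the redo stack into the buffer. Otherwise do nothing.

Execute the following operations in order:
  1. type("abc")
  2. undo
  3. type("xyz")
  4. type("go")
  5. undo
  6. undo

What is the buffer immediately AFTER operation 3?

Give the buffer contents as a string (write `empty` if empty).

After op 1 (type): buf='abc' undo_depth=1 redo_depth=0
After op 2 (undo): buf='(empty)' undo_depth=0 redo_depth=1
After op 3 (type): buf='xyz' undo_depth=1 redo_depth=0

Answer: xyz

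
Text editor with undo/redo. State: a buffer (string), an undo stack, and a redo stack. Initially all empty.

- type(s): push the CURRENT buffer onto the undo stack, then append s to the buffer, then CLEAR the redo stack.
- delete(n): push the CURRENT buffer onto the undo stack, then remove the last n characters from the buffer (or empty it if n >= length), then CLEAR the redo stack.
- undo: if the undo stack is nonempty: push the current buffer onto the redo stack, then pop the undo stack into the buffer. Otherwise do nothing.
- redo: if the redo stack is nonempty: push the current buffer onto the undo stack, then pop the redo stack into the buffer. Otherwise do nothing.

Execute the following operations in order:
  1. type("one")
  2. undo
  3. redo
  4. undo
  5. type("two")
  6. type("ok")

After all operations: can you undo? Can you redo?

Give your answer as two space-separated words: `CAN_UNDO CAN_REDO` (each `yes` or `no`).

Answer: yes no

Derivation:
After op 1 (type): buf='one' undo_depth=1 redo_depth=0
After op 2 (undo): buf='(empty)' undo_depth=0 redo_depth=1
After op 3 (redo): buf='one' undo_depth=1 redo_depth=0
After op 4 (undo): buf='(empty)' undo_depth=0 redo_depth=1
After op 5 (type): buf='two' undo_depth=1 redo_depth=0
After op 6 (type): buf='twook' undo_depth=2 redo_depth=0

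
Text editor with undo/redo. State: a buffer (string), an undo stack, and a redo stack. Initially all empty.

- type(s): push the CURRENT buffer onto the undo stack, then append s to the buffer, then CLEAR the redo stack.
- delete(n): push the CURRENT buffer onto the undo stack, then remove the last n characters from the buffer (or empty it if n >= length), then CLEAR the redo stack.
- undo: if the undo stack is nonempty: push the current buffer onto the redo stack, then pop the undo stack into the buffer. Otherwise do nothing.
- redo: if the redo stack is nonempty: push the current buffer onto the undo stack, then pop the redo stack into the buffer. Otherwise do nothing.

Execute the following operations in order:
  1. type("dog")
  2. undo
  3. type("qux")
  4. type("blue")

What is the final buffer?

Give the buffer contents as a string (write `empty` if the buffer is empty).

After op 1 (type): buf='dog' undo_depth=1 redo_depth=0
After op 2 (undo): buf='(empty)' undo_depth=0 redo_depth=1
After op 3 (type): buf='qux' undo_depth=1 redo_depth=0
After op 4 (type): buf='quxblue' undo_depth=2 redo_depth=0

Answer: quxblue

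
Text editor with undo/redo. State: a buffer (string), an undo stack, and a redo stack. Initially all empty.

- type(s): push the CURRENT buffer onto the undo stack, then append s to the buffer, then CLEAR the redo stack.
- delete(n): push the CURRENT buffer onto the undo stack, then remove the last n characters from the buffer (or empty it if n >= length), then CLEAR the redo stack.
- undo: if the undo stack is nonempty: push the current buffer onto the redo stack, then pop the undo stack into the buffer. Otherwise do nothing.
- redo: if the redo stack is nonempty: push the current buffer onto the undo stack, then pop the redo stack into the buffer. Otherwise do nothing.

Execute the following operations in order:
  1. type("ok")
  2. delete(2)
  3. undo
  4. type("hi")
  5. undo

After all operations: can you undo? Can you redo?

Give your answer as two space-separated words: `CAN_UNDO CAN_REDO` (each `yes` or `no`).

After op 1 (type): buf='ok' undo_depth=1 redo_depth=0
After op 2 (delete): buf='(empty)' undo_depth=2 redo_depth=0
After op 3 (undo): buf='ok' undo_depth=1 redo_depth=1
After op 4 (type): buf='okhi' undo_depth=2 redo_depth=0
After op 5 (undo): buf='ok' undo_depth=1 redo_depth=1

Answer: yes yes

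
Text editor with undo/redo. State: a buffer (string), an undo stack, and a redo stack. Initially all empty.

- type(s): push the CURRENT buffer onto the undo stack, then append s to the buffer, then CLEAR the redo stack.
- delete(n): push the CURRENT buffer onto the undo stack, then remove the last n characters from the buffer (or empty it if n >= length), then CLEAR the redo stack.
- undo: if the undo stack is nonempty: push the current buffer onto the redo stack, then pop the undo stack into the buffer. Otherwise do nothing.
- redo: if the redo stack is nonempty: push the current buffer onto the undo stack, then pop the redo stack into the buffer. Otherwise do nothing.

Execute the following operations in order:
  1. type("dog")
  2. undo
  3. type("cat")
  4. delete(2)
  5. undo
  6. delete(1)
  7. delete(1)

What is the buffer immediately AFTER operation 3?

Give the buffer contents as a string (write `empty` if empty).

After op 1 (type): buf='dog' undo_depth=1 redo_depth=0
After op 2 (undo): buf='(empty)' undo_depth=0 redo_depth=1
After op 3 (type): buf='cat' undo_depth=1 redo_depth=0

Answer: cat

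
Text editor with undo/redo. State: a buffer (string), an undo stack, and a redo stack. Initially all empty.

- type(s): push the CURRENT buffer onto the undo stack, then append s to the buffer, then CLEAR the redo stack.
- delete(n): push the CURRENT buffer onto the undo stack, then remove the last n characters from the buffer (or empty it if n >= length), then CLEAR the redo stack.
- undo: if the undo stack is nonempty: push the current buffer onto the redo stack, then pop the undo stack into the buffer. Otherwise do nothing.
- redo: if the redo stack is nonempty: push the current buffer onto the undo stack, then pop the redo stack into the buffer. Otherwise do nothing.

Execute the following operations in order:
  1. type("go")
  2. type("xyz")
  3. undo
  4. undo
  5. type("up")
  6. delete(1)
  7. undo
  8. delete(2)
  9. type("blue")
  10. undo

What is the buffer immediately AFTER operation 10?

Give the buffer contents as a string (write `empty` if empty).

After op 1 (type): buf='go' undo_depth=1 redo_depth=0
After op 2 (type): buf='goxyz' undo_depth=2 redo_depth=0
After op 3 (undo): buf='go' undo_depth=1 redo_depth=1
After op 4 (undo): buf='(empty)' undo_depth=0 redo_depth=2
After op 5 (type): buf='up' undo_depth=1 redo_depth=0
After op 6 (delete): buf='u' undo_depth=2 redo_depth=0
After op 7 (undo): buf='up' undo_depth=1 redo_depth=1
After op 8 (delete): buf='(empty)' undo_depth=2 redo_depth=0
After op 9 (type): buf='blue' undo_depth=3 redo_depth=0
After op 10 (undo): buf='(empty)' undo_depth=2 redo_depth=1

Answer: empty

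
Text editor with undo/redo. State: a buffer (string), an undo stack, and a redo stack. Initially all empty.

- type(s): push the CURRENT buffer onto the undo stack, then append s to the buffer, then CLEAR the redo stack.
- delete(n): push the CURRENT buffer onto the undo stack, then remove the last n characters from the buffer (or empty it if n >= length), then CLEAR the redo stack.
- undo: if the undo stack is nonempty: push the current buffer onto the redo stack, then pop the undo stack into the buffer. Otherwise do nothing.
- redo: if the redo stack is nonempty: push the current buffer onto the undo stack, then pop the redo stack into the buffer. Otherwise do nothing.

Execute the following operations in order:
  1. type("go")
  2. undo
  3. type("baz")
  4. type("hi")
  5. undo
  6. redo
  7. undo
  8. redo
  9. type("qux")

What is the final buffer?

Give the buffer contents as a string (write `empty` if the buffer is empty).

Answer: bazhiqux

Derivation:
After op 1 (type): buf='go' undo_depth=1 redo_depth=0
After op 2 (undo): buf='(empty)' undo_depth=0 redo_depth=1
After op 3 (type): buf='baz' undo_depth=1 redo_depth=0
After op 4 (type): buf='bazhi' undo_depth=2 redo_depth=0
After op 5 (undo): buf='baz' undo_depth=1 redo_depth=1
After op 6 (redo): buf='bazhi' undo_depth=2 redo_depth=0
After op 7 (undo): buf='baz' undo_depth=1 redo_depth=1
After op 8 (redo): buf='bazhi' undo_depth=2 redo_depth=0
After op 9 (type): buf='bazhiqux' undo_depth=3 redo_depth=0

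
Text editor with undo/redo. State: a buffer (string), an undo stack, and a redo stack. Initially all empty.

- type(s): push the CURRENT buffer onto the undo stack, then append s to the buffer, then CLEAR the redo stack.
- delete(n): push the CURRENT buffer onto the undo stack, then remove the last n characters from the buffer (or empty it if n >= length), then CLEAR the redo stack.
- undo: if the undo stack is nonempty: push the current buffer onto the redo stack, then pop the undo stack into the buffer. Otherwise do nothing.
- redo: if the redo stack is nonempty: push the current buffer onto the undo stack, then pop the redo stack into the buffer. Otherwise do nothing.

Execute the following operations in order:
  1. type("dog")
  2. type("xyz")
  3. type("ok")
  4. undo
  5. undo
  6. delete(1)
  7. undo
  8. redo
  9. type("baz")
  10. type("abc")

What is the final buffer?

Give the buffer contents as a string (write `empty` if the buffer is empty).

After op 1 (type): buf='dog' undo_depth=1 redo_depth=0
After op 2 (type): buf='dogxyz' undo_depth=2 redo_depth=0
After op 3 (type): buf='dogxyzok' undo_depth=3 redo_depth=0
After op 4 (undo): buf='dogxyz' undo_depth=2 redo_depth=1
After op 5 (undo): buf='dog' undo_depth=1 redo_depth=2
After op 6 (delete): buf='do' undo_depth=2 redo_depth=0
After op 7 (undo): buf='dog' undo_depth=1 redo_depth=1
After op 8 (redo): buf='do' undo_depth=2 redo_depth=0
After op 9 (type): buf='dobaz' undo_depth=3 redo_depth=0
After op 10 (type): buf='dobazabc' undo_depth=4 redo_depth=0

Answer: dobazabc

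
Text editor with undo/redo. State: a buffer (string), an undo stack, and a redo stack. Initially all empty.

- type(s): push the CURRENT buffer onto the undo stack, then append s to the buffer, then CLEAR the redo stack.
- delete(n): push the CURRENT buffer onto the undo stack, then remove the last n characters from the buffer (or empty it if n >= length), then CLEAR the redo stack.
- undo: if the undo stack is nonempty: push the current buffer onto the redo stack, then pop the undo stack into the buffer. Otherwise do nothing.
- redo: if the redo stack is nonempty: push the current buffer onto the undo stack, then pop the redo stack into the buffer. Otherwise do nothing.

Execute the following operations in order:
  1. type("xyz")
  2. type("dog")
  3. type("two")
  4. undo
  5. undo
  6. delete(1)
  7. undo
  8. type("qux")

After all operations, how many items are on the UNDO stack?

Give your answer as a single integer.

Answer: 2

Derivation:
After op 1 (type): buf='xyz' undo_depth=1 redo_depth=0
After op 2 (type): buf='xyzdog' undo_depth=2 redo_depth=0
After op 3 (type): buf='xyzdogtwo' undo_depth=3 redo_depth=0
After op 4 (undo): buf='xyzdog' undo_depth=2 redo_depth=1
After op 5 (undo): buf='xyz' undo_depth=1 redo_depth=2
After op 6 (delete): buf='xy' undo_depth=2 redo_depth=0
After op 7 (undo): buf='xyz' undo_depth=1 redo_depth=1
After op 8 (type): buf='xyzqux' undo_depth=2 redo_depth=0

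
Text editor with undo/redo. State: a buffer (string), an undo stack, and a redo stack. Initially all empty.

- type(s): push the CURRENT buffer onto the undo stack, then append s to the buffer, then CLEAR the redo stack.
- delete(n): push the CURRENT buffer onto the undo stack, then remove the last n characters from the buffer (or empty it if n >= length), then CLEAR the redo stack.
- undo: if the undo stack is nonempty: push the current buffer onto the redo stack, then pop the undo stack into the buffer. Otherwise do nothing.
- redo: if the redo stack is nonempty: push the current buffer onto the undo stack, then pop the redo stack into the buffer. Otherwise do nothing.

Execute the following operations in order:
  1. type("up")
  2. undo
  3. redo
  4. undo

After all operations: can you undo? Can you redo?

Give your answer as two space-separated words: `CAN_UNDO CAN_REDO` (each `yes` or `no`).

After op 1 (type): buf='up' undo_depth=1 redo_depth=0
After op 2 (undo): buf='(empty)' undo_depth=0 redo_depth=1
After op 3 (redo): buf='up' undo_depth=1 redo_depth=0
After op 4 (undo): buf='(empty)' undo_depth=0 redo_depth=1

Answer: no yes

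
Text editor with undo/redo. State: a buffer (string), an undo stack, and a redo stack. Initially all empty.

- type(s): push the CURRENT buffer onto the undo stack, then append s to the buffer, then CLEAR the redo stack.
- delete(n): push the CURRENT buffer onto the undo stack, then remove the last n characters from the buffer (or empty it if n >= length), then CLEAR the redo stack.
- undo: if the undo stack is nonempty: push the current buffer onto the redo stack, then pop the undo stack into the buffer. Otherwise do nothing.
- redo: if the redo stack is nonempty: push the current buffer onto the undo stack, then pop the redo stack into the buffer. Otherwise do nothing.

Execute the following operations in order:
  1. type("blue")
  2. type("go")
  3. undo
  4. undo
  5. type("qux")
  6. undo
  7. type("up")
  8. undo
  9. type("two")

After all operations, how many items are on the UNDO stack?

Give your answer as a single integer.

After op 1 (type): buf='blue' undo_depth=1 redo_depth=0
After op 2 (type): buf='bluego' undo_depth=2 redo_depth=0
After op 3 (undo): buf='blue' undo_depth=1 redo_depth=1
After op 4 (undo): buf='(empty)' undo_depth=0 redo_depth=2
After op 5 (type): buf='qux' undo_depth=1 redo_depth=0
After op 6 (undo): buf='(empty)' undo_depth=0 redo_depth=1
After op 7 (type): buf='up' undo_depth=1 redo_depth=0
After op 8 (undo): buf='(empty)' undo_depth=0 redo_depth=1
After op 9 (type): buf='two' undo_depth=1 redo_depth=0

Answer: 1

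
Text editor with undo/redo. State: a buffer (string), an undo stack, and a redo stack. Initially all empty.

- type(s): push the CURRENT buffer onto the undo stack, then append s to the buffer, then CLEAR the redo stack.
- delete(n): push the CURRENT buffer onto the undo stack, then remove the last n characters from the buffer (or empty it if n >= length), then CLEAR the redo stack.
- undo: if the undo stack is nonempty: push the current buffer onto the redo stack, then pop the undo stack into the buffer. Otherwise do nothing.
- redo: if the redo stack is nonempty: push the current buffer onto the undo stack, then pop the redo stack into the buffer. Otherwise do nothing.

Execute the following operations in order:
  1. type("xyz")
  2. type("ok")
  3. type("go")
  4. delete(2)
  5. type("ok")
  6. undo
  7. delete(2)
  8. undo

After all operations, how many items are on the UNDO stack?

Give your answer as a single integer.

Answer: 4

Derivation:
After op 1 (type): buf='xyz' undo_depth=1 redo_depth=0
After op 2 (type): buf='xyzok' undo_depth=2 redo_depth=0
After op 3 (type): buf='xyzokgo' undo_depth=3 redo_depth=0
After op 4 (delete): buf='xyzok' undo_depth=4 redo_depth=0
After op 5 (type): buf='xyzokok' undo_depth=5 redo_depth=0
After op 6 (undo): buf='xyzok' undo_depth=4 redo_depth=1
After op 7 (delete): buf='xyz' undo_depth=5 redo_depth=0
After op 8 (undo): buf='xyzok' undo_depth=4 redo_depth=1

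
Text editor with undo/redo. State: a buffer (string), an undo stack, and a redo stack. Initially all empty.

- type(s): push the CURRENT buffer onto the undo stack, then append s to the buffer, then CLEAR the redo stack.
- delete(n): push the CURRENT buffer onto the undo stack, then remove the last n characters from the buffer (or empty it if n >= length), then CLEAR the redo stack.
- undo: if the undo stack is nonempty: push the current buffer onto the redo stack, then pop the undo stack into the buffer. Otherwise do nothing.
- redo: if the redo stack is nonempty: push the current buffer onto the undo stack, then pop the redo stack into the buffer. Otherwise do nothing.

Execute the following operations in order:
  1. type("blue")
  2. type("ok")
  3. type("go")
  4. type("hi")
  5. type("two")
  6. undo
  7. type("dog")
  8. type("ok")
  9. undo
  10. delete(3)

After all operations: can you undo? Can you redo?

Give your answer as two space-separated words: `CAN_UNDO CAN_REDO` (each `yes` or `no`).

After op 1 (type): buf='blue' undo_depth=1 redo_depth=0
After op 2 (type): buf='blueok' undo_depth=2 redo_depth=0
After op 3 (type): buf='blueokgo' undo_depth=3 redo_depth=0
After op 4 (type): buf='blueokgohi' undo_depth=4 redo_depth=0
After op 5 (type): buf='blueokgohitwo' undo_depth=5 redo_depth=0
After op 6 (undo): buf='blueokgohi' undo_depth=4 redo_depth=1
After op 7 (type): buf='blueokgohidog' undo_depth=5 redo_depth=0
After op 8 (type): buf='blueokgohidogok' undo_depth=6 redo_depth=0
After op 9 (undo): buf='blueokgohidog' undo_depth=5 redo_depth=1
After op 10 (delete): buf='blueokgohi' undo_depth=6 redo_depth=0

Answer: yes no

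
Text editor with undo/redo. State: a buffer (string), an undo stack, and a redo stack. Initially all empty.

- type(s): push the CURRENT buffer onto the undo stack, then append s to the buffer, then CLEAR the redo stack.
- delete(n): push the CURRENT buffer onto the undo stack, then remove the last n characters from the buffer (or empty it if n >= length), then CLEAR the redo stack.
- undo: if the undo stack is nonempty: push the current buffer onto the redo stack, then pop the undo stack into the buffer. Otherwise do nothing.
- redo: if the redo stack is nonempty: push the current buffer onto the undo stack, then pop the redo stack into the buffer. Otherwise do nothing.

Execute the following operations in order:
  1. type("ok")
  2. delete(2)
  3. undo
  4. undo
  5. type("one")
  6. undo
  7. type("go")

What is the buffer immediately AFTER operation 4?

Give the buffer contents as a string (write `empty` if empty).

Answer: empty

Derivation:
After op 1 (type): buf='ok' undo_depth=1 redo_depth=0
After op 2 (delete): buf='(empty)' undo_depth=2 redo_depth=0
After op 3 (undo): buf='ok' undo_depth=1 redo_depth=1
After op 4 (undo): buf='(empty)' undo_depth=0 redo_depth=2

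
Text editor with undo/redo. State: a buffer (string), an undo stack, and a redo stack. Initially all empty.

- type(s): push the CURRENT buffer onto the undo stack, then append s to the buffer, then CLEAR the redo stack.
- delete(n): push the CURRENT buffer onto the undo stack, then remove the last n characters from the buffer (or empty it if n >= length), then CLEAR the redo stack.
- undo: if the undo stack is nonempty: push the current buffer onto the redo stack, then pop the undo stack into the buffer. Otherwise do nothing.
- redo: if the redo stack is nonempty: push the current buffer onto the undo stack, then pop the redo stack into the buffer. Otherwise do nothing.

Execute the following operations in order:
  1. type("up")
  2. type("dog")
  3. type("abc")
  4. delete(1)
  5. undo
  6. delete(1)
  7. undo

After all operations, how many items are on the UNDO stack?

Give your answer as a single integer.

Answer: 3

Derivation:
After op 1 (type): buf='up' undo_depth=1 redo_depth=0
After op 2 (type): buf='updog' undo_depth=2 redo_depth=0
After op 3 (type): buf='updogabc' undo_depth=3 redo_depth=0
After op 4 (delete): buf='updogab' undo_depth=4 redo_depth=0
After op 5 (undo): buf='updogabc' undo_depth=3 redo_depth=1
After op 6 (delete): buf='updogab' undo_depth=4 redo_depth=0
After op 7 (undo): buf='updogabc' undo_depth=3 redo_depth=1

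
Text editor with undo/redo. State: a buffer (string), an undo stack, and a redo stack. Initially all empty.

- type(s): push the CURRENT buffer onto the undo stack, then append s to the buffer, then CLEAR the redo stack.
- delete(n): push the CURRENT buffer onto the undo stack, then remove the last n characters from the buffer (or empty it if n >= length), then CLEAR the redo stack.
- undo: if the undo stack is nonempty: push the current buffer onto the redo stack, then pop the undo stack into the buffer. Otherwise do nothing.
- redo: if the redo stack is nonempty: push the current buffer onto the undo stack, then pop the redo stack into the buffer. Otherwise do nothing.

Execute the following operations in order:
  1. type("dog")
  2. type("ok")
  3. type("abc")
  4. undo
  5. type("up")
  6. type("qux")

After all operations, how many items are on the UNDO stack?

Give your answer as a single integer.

After op 1 (type): buf='dog' undo_depth=1 redo_depth=0
After op 2 (type): buf='dogok' undo_depth=2 redo_depth=0
After op 3 (type): buf='dogokabc' undo_depth=3 redo_depth=0
After op 4 (undo): buf='dogok' undo_depth=2 redo_depth=1
After op 5 (type): buf='dogokup' undo_depth=3 redo_depth=0
After op 6 (type): buf='dogokupqux' undo_depth=4 redo_depth=0

Answer: 4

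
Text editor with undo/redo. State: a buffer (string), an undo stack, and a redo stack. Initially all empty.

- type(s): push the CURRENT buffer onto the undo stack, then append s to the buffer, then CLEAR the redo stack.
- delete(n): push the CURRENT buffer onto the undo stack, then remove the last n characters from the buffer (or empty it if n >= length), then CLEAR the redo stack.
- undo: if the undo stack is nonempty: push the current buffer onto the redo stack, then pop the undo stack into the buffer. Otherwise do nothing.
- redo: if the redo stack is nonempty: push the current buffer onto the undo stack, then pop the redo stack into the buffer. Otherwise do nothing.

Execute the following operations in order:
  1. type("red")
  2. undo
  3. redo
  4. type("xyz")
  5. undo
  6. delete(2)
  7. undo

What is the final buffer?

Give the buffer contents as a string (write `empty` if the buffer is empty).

Answer: red

Derivation:
After op 1 (type): buf='red' undo_depth=1 redo_depth=0
After op 2 (undo): buf='(empty)' undo_depth=0 redo_depth=1
After op 3 (redo): buf='red' undo_depth=1 redo_depth=0
After op 4 (type): buf='redxyz' undo_depth=2 redo_depth=0
After op 5 (undo): buf='red' undo_depth=1 redo_depth=1
After op 6 (delete): buf='r' undo_depth=2 redo_depth=0
After op 7 (undo): buf='red' undo_depth=1 redo_depth=1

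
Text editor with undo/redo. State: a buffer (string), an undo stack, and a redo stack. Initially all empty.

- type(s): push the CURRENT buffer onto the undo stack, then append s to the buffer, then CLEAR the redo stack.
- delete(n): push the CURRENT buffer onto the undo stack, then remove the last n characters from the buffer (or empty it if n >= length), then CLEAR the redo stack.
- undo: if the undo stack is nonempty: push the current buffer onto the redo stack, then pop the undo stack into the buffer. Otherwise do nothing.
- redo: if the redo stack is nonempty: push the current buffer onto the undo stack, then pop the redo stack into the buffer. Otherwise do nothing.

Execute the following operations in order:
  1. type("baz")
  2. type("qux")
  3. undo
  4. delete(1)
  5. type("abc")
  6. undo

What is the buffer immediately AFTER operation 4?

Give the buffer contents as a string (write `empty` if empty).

Answer: ba

Derivation:
After op 1 (type): buf='baz' undo_depth=1 redo_depth=0
After op 2 (type): buf='bazqux' undo_depth=2 redo_depth=0
After op 3 (undo): buf='baz' undo_depth=1 redo_depth=1
After op 4 (delete): buf='ba' undo_depth=2 redo_depth=0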